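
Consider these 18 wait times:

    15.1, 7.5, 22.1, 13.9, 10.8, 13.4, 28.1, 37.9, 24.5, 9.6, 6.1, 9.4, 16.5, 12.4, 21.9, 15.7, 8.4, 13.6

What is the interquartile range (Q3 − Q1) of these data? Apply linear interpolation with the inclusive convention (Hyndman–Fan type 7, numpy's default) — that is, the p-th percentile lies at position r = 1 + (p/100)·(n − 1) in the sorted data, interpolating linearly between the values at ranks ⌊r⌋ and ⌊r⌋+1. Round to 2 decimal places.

10.65

Sorted: 6.1, 7.5, 8.4, 9.4, 9.6, 10.8, 12.4, 13.4, 13.6, 13.9, 15.1, 15.7, 16.5, 21.9, 22.1, 24.5, 28.1, 37.9.
n = 18.
P25: r = 5.25; ranks 5–6 are 9.6, 10.8; interpolating gives 9.9.
P75: r = 13.75; ranks 13–14 are 16.5, 21.9; interpolating gives 20.55.
Difference: 20.55 − 9.9 = 10.65.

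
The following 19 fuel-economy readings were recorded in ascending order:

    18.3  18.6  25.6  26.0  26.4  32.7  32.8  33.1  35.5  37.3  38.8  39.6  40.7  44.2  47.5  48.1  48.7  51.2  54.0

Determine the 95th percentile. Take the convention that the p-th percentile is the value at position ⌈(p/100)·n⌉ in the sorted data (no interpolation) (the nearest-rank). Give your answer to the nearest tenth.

n = 19.
Position = ⌈95/100 · 19⌉ = ⌈18.05⌉ = 19.
The value at rank 19 is 54.0.

54.0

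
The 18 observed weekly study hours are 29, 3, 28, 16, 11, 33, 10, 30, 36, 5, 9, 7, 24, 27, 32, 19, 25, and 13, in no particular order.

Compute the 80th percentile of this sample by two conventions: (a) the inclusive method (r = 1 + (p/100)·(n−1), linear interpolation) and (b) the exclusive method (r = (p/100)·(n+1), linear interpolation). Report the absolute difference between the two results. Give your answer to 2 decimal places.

0.80

Sorted: 3, 5, 7, 9, 10, 11, 13, 16, 19, 24, 25, 27, 28, 29, 30, 32, 33, 36.
n = 18.
(a) r = 14.6; between ranks 14 (29) and 15 (30): 29.6.
(b) r = 15.2; between ranks 15 (30) and 16 (32): 30.4.
|29.6 − 30.4| = 0.8.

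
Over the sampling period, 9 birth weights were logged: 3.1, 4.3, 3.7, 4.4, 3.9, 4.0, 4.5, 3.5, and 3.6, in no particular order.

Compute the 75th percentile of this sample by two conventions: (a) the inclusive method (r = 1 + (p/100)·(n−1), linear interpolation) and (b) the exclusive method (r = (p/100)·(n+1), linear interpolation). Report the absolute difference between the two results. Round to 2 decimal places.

0.05

Sorted: 3.1, 3.5, 3.6, 3.7, 3.9, 4.0, 4.3, 4.4, 4.5.
n = 9.
(a) r = 7 → value at rank 7 = 4.3.
(b) r = 7.5; between ranks 7 (4.3) and 8 (4.4): 4.35.
|4.3 − 4.35| = 0.05.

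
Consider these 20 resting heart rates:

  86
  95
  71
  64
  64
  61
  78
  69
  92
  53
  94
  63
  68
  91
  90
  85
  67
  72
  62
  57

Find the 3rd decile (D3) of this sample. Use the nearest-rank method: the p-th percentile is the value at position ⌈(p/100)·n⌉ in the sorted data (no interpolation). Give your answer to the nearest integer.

Sorted: 53, 57, 61, 62, 63, 64, 64, 67, 68, 69, 71, 72, 78, 85, 86, 90, 91, 92, 94, 95.
n = 20.
Position = ⌈30/100 · 20⌉ = ⌈6⌉ = 6.
The value at rank 6 is 64.

64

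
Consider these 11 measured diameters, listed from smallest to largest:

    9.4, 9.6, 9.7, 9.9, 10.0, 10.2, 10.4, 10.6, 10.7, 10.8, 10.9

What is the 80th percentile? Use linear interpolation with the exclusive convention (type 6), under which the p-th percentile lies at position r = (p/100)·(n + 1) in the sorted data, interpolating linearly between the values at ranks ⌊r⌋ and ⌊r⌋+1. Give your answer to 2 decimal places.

n = 11.
r = (80/100)·(11 + 1) = 9.6.
Rank 9 is 10.7 and rank 10 is 10.8.
Interpolate: 10.7 + 0.6·(10.8 − 10.7) = 10.7 + 0.6·0.1 = 10.76.

10.76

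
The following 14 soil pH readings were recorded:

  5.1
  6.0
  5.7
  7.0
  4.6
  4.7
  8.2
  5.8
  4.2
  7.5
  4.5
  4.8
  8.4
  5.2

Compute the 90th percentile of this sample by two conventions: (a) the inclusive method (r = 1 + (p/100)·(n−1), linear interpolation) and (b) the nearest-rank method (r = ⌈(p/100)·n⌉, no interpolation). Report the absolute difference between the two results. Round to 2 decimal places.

Sorted: 4.2, 4.5, 4.6, 4.7, 4.8, 5.1, 5.2, 5.7, 5.8, 6.0, 7.0, 7.5, 8.2, 8.4.
n = 14.
(a) r = 12.7; between ranks 12 (7.5) and 13 (8.2): 7.99.
(b) the nearest-rank method: rank 13 → 8.2.
|7.99 − 8.2| = 0.21.

0.21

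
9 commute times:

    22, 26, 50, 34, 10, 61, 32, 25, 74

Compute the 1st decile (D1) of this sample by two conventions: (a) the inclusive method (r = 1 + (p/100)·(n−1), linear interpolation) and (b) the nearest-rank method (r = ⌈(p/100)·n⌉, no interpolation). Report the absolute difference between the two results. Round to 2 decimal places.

9.60

Sorted: 10, 22, 25, 26, 32, 34, 50, 61, 74.
n = 9.
(a) r = 1.8; between ranks 1 (10) and 2 (22): 19.6.
(b) the nearest-rank method: rank 1 → 10.
|19.6 − 10| = 9.6.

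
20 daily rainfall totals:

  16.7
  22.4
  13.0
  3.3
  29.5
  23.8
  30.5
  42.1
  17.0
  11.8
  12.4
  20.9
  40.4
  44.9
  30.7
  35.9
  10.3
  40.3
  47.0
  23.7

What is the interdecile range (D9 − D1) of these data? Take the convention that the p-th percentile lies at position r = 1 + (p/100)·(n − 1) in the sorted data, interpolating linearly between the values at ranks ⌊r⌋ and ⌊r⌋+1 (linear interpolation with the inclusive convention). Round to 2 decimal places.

Sorted: 3.3, 10.3, 11.8, 12.4, 13.0, 16.7, 17.0, 20.9, 22.4, 23.7, 23.8, 29.5, 30.5, 30.7, 35.9, 40.3, 40.4, 42.1, 44.9, 47.0.
n = 20.
P10: r = 2.9; ranks 2–3 are 10.3, 11.8; interpolating gives 11.65.
P90: r = 18.1; ranks 18–19 are 42.1, 44.9; interpolating gives 42.38.
Difference: 42.38 − 11.65 = 30.73.

30.73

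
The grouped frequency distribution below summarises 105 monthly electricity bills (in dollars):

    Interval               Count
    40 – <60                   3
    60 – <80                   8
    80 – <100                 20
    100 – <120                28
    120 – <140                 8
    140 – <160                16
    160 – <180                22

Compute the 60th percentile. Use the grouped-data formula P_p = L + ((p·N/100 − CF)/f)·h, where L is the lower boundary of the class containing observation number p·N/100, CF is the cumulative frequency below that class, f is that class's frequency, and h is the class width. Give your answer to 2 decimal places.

130.00

N = 105; target position k = 60/100 · 105 = 63.
Cumulative frequencies: 3, 11, 31, 59, 67, 83, 105.
Observation 63 falls in the class 120 – <140.
L = 120, CF = 59, f = 8, h = 20.
P60 = 120 + ((63 − 59)/8)·20 = 120 + 10 = 130.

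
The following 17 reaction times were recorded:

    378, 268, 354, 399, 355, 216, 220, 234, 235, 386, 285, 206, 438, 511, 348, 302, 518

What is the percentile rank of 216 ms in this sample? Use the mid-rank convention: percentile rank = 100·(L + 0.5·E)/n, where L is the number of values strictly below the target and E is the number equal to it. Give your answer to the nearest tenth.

8.8

Sorted: 206, 216, 220, 234, 235, 268, 285, 302, 348, 354, 355, 378, 386, 399, 438, 511, 518.
Count below 216: L = 1; count equal: E = 1; n = 17.
Percentile rank = 100·(1 + 0.5·1)/17 = 100·1.5/17 = 8.824.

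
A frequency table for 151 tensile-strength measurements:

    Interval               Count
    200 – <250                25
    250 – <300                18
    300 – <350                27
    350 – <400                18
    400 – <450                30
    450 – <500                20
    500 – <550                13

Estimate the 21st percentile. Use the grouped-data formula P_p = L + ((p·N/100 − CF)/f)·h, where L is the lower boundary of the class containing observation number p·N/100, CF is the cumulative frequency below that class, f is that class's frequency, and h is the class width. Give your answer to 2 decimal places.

N = 151; target position k = 21/100 · 151 = 31.71.
Cumulative frequencies: 25, 43, 70, 88, 118, 138, 151.
Observation 31.71 falls in the class 250 – <300.
L = 250, CF = 25, f = 18, h = 50.
P21 = 250 + ((31.71 − 25)/18)·50 = 250 + 18.6389 = 268.639.

268.64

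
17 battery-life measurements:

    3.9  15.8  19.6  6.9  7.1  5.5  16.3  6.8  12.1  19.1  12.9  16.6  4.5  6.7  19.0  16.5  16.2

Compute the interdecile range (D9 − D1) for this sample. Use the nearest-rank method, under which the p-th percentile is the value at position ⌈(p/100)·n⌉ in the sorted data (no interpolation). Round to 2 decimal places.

Sorted: 3.9, 4.5, 5.5, 6.7, 6.8, 6.9, 7.1, 12.1, 12.9, 15.8, 16.2, 16.3, 16.5, 16.6, 19.0, 19.1, 19.6.
n = 17.
P10: rank ⌈10/100·17⌉ = 2 → 4.5.
P90: rank ⌈90/100·17⌉ = 16 → 19.1.
Difference: 19.1 − 4.5 = 14.6.

14.60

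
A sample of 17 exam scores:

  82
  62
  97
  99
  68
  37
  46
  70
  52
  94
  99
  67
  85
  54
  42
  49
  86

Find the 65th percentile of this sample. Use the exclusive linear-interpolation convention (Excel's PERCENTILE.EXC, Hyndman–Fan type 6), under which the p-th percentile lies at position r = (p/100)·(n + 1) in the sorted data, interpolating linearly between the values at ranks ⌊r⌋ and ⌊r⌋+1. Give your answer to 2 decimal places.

84.10

Sorted: 37, 42, 46, 49, 52, 54, 62, 67, 68, 70, 82, 85, 86, 94, 97, 99, 99.
n = 17.
r = (65/100)·(17 + 1) = 11.7.
Rank 11 is 82 and rank 12 is 85.
Interpolate: 82 + 0.7·(85 − 82) = 82 + 0.7·3 = 84.1.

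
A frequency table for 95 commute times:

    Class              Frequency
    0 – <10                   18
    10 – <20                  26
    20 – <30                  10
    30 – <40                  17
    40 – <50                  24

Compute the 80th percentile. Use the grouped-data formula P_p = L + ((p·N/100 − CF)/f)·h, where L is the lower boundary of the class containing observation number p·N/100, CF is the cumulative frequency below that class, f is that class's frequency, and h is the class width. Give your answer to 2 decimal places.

N = 95; target position k = 80/100 · 95 = 76.
Cumulative frequencies: 18, 44, 54, 71, 95.
Observation 76 falls in the class 40 – <50.
L = 40, CF = 71, f = 24, h = 10.
P80 = 40 + ((76 − 71)/24)·10 = 40 + 2.08333 = 42.0833.

42.08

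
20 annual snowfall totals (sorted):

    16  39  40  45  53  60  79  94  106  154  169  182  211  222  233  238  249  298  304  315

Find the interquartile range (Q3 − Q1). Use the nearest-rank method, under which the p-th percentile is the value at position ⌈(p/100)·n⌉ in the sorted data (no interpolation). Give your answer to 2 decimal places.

n = 20.
P25: rank ⌈25/100·20⌉ = 5 → 53.
P75: rank ⌈75/100·20⌉ = 15 → 233.
Difference: 233 − 53 = 180.

180.00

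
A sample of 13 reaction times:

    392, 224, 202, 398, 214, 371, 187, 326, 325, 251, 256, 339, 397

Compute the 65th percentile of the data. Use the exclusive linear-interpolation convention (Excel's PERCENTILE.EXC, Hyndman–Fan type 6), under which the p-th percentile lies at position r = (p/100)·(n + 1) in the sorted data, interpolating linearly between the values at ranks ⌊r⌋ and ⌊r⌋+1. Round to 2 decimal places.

342.20

Sorted: 187, 202, 214, 224, 251, 256, 325, 326, 339, 371, 392, 397, 398.
n = 13.
r = (65/100)·(13 + 1) = 9.1.
Rank 9 is 339 and rank 10 is 371.
Interpolate: 339 + 0.1·(371 − 339) = 339 + 0.1·32 = 342.2.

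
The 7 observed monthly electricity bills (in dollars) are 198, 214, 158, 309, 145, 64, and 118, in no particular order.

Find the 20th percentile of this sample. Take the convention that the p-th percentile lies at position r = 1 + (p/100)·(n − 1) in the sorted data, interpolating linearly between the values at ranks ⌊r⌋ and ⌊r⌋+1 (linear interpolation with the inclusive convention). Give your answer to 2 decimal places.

123.40

Sorted: 64, 118, 145, 158, 198, 214, 309.
n = 7.
r = 1 + (20/100)·(7 − 1) = 1 + 1.2 = 2.2.
Rank 2 is 118 and rank 3 is 145.
Interpolate: 118 + 0.2·(145 − 118) = 118 + 0.2·27 = 123.4.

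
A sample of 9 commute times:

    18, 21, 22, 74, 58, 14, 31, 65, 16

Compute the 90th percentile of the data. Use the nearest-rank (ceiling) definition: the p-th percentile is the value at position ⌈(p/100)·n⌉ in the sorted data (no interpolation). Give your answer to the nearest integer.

Sorted: 14, 16, 18, 21, 22, 31, 58, 65, 74.
n = 9.
Position = ⌈90/100 · 9⌉ = ⌈8.1⌉ = 9.
The value at rank 9 is 74.

74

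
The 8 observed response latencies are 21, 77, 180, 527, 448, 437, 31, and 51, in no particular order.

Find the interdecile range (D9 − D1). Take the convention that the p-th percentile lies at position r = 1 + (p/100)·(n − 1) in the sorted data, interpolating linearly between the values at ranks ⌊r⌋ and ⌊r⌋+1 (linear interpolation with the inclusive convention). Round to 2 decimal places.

Sorted: 21, 31, 51, 77, 180, 437, 448, 527.
n = 8.
P10: r = 1.7; ranks 1–2 are 21, 31; interpolating gives 28.
P90: r = 7.3; ranks 7–8 are 448, 527; interpolating gives 471.7.
Difference: 471.7 − 28 = 443.7.

443.70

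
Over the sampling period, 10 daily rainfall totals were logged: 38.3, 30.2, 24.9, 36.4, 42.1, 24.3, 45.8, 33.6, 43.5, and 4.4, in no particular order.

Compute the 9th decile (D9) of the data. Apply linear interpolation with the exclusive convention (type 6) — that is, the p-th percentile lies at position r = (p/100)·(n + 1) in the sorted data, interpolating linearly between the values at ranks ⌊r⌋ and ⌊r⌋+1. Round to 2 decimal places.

45.57

Sorted: 4.4, 24.3, 24.9, 30.2, 33.6, 36.4, 38.3, 42.1, 43.5, 45.8.
n = 10.
r = (90/100)·(10 + 1) = 9.9.
Rank 9 is 43.5 and rank 10 is 45.8.
Interpolate: 43.5 + 0.9·(45.8 − 43.5) = 43.5 + 0.9·2.3 = 45.57.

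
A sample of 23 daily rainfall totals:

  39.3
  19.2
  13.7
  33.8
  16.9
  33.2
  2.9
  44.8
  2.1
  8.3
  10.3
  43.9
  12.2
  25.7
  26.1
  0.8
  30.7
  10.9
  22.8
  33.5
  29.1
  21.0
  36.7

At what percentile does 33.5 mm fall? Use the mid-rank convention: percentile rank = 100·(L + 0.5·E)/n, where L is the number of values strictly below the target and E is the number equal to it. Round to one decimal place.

76.1

Sorted: 0.8, 2.1, 2.9, 8.3, 10.3, 10.9, 12.2, 13.7, 16.9, 19.2, 21.0, 22.8, 25.7, 26.1, 29.1, 30.7, 33.2, 33.5, 33.8, 36.7, 39.3, 43.9, 44.8.
Count below 33.5: L = 17; count equal: E = 1; n = 23.
Percentile rank = 100·(17 + 0.5·1)/23 = 100·17.5/23 = 76.09.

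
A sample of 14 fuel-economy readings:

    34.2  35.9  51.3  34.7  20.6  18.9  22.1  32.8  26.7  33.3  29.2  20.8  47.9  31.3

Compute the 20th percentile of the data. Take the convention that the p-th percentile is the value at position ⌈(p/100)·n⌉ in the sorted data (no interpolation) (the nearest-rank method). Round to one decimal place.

Sorted: 18.9, 20.6, 20.8, 22.1, 26.7, 29.2, 31.3, 32.8, 33.3, 34.2, 34.7, 35.9, 47.9, 51.3.
n = 14.
Position = ⌈20/100 · 14⌉ = ⌈2.8⌉ = 3.
The value at rank 3 is 20.8.

20.8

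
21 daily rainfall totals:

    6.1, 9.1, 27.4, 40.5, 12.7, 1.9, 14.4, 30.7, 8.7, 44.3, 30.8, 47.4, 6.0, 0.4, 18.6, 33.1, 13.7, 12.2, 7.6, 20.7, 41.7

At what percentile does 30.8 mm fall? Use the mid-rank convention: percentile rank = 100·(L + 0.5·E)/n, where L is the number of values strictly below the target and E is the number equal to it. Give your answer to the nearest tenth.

73.8

Sorted: 0.4, 1.9, 6.0, 6.1, 7.6, 8.7, 9.1, 12.2, 12.7, 13.7, 14.4, 18.6, 20.7, 27.4, 30.7, 30.8, 33.1, 40.5, 41.7, 44.3, 47.4.
Count below 30.8: L = 15; count equal: E = 1; n = 21.
Percentile rank = 100·(15 + 0.5·1)/21 = 100·15.5/21 = 73.81.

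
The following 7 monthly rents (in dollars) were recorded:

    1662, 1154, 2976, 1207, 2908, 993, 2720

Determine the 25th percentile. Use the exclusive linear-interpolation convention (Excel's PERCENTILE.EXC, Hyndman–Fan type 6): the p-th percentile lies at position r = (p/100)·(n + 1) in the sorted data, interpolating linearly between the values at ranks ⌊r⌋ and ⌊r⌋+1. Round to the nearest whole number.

1154

Sorted: 993, 1154, 1207, 1662, 2720, 2908, 2976.
n = 7.
r = (25/100)·(7 + 1) = 2.
r is an integer, so P25 is the value at rank 2: 1154.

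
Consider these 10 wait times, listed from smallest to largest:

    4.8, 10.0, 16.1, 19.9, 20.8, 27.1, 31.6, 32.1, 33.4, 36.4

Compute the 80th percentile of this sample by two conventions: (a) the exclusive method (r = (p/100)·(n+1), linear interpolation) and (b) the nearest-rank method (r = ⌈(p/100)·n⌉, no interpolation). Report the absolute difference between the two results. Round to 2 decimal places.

n = 10.
(a) r = 8.8; between ranks 8 (32.1) and 9 (33.4): 33.14.
(b) the nearest-rank method: rank 8 → 32.1.
|33.14 − 32.1| = 1.04.

1.04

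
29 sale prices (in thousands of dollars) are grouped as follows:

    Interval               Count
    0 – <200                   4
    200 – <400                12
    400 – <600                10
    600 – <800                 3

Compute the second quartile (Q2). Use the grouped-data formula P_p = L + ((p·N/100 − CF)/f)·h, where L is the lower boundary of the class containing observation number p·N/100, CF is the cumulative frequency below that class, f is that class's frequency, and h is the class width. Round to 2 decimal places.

N = 29; target position k = 50/100 · 29 = 14.5.
Cumulative frequencies: 4, 16, 26, 29.
Observation 14.5 falls in the class 200 – <400.
L = 200, CF = 4, f = 12, h = 200.
P50 = 200 + ((14.5 − 4)/12)·200 = 200 + 175 = 375.

375.00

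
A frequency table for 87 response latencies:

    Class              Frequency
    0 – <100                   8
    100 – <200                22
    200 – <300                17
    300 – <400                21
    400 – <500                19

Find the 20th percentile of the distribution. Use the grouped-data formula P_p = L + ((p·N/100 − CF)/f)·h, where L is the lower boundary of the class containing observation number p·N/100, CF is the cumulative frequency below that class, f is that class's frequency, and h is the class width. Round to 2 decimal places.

142.73

N = 87; target position k = 20/100 · 87 = 17.4.
Cumulative frequencies: 8, 30, 47, 68, 87.
Observation 17.4 falls in the class 100 – <200.
L = 100, CF = 8, f = 22, h = 100.
P20 = 100 + ((17.4 − 8)/22)·100 = 100 + 42.7273 = 142.727.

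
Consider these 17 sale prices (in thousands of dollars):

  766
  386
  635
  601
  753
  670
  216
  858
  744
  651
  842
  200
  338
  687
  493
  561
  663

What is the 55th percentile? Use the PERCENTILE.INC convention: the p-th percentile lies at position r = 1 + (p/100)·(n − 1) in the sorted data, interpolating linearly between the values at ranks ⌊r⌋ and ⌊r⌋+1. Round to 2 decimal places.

Sorted: 200, 216, 338, 386, 493, 561, 601, 635, 651, 663, 670, 687, 744, 753, 766, 842, 858.
n = 17.
r = 1 + (55/100)·(17 − 1) = 1 + 8.8 = 9.8.
Rank 9 is 651 and rank 10 is 663.
Interpolate: 651 + 0.8·(663 − 651) = 651 + 0.8·12 = 660.6.

660.60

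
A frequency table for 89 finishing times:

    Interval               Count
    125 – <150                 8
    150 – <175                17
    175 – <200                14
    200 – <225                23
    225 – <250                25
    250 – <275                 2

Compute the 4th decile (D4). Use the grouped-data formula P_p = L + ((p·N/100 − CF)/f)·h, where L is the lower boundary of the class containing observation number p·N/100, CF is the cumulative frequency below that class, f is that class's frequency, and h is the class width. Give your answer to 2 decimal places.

N = 89; target position k = 40/100 · 89 = 35.6.
Cumulative frequencies: 8, 25, 39, 62, 87, 89.
Observation 35.6 falls in the class 175 – <200.
L = 175, CF = 25, f = 14, h = 25.
P40 = 175 + ((35.6 − 25)/14)·25 = 175 + 18.9286 = 193.929.

193.93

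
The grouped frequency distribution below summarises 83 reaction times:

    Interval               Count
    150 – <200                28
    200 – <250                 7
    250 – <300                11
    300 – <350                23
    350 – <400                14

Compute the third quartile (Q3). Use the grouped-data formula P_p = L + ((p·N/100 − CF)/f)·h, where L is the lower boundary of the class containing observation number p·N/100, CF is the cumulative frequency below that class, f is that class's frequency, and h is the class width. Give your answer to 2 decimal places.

N = 83; target position k = 75/100 · 83 = 62.25.
Cumulative frequencies: 28, 35, 46, 69, 83.
Observation 62.25 falls in the class 300 – <350.
L = 300, CF = 46, f = 23, h = 50.
P75 = 300 + ((62.25 − 46)/23)·50 = 300 + 35.3261 = 335.326.

335.33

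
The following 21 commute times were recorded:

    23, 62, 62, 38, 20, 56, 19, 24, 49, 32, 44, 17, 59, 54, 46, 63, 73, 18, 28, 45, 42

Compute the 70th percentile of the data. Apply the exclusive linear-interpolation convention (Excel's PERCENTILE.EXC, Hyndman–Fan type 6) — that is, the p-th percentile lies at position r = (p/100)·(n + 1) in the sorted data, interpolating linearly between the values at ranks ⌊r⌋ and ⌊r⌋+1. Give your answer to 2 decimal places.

54.80

Sorted: 17, 18, 19, 20, 23, 24, 28, 32, 38, 42, 44, 45, 46, 49, 54, 56, 59, 62, 62, 63, 73.
n = 21.
r = (70/100)·(21 + 1) = 15.4.
Rank 15 is 54 and rank 16 is 56.
Interpolate: 54 + 0.4·(56 − 54) = 54 + 0.4·2 = 54.8.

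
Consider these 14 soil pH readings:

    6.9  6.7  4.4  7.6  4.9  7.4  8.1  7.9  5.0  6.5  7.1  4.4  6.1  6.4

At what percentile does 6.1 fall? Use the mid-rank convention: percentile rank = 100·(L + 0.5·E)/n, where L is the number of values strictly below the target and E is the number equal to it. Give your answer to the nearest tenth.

32.1

Sorted: 4.4, 4.4, 4.9, 5.0, 6.1, 6.4, 6.5, 6.7, 6.9, 7.1, 7.4, 7.6, 7.9, 8.1.
Count below 6.1: L = 4; count equal: E = 1; n = 14.
Percentile rank = 100·(4 + 0.5·1)/14 = 100·4.5/14 = 32.14.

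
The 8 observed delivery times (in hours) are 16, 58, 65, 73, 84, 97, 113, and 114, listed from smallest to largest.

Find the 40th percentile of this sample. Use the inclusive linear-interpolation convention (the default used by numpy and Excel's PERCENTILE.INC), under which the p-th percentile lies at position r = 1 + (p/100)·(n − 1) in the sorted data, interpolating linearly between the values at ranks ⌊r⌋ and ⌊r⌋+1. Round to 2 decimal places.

71.40

n = 8.
r = 1 + (40/100)·(8 − 1) = 1 + 2.8 = 3.8.
Rank 3 is 65 and rank 4 is 73.
Interpolate: 65 + 0.8·(73 − 65) = 65 + 0.8·8 = 71.4.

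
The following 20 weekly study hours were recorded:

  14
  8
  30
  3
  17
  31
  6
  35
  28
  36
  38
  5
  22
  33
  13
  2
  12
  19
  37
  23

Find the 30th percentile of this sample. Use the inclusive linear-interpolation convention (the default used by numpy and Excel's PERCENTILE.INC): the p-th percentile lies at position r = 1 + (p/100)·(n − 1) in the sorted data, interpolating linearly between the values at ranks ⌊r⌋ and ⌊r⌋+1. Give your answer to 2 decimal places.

12.70

Sorted: 2, 3, 5, 6, 8, 12, 13, 14, 17, 19, 22, 23, 28, 30, 31, 33, 35, 36, 37, 38.
n = 20.
r = 1 + (30/100)·(20 − 1) = 1 + 5.7 = 6.7.
Rank 6 is 12 and rank 7 is 13.
Interpolate: 12 + 0.7·(13 − 12) = 12 + 0.7·1 = 12.7.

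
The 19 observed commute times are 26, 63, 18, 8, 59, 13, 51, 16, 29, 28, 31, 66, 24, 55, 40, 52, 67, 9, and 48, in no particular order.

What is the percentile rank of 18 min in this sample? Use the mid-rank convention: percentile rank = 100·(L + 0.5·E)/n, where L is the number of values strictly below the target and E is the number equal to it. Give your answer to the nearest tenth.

23.7

Sorted: 8, 9, 13, 16, 18, 24, 26, 28, 29, 31, 40, 48, 51, 52, 55, 59, 63, 66, 67.
Count below 18: L = 4; count equal: E = 1; n = 19.
Percentile rank = 100·(4 + 0.5·1)/19 = 100·4.5/19 = 23.68.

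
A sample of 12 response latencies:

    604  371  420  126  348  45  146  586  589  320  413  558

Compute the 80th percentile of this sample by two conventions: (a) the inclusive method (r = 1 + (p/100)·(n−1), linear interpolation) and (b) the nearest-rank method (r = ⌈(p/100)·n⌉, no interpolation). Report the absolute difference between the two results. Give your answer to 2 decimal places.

5.60

Sorted: 45, 126, 146, 320, 348, 371, 413, 420, 558, 586, 589, 604.
n = 12.
(a) r = 9.8; between ranks 9 (558) and 10 (586): 580.4.
(b) the nearest-rank method: rank 10 → 586.
|580.4 − 586| = 5.6.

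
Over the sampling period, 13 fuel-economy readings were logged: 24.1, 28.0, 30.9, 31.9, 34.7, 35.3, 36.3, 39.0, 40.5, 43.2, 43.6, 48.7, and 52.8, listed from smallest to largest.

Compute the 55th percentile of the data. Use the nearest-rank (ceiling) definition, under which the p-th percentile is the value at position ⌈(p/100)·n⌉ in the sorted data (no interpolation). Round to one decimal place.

39.0

n = 13.
Position = ⌈55/100 · 13⌉ = ⌈7.15⌉ = 8.
The value at rank 8 is 39.0.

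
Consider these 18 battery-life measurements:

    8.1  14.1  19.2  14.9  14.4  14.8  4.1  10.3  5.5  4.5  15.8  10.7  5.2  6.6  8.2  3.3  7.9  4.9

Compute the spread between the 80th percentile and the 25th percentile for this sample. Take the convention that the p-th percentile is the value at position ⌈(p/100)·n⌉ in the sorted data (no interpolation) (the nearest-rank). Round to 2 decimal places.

9.60

Sorted: 3.3, 4.1, 4.5, 4.9, 5.2, 5.5, 6.6, 7.9, 8.1, 8.2, 10.3, 10.7, 14.1, 14.4, 14.8, 14.9, 15.8, 19.2.
n = 18.
P25: rank ⌈25/100·18⌉ = 5 → 5.2.
P80: rank ⌈80/100·18⌉ = 15 → 14.8.
Difference: 14.8 − 5.2 = 9.6.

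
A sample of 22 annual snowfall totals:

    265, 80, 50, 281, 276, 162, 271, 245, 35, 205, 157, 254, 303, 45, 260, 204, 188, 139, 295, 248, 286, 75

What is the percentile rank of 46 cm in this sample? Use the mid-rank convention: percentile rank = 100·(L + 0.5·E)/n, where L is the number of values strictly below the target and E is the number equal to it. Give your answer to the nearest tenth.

9.1

Sorted: 35, 45, 50, 75, 80, 139, 157, 162, 188, 204, 205, 245, 248, 254, 260, 265, 271, 276, 281, 286, 295, 303.
Count below 46: L = 2; count equal: E = 0; n = 22.
Percentile rank = 100·(2 + 0.5·0)/22 = 100·2/22 = 9.091.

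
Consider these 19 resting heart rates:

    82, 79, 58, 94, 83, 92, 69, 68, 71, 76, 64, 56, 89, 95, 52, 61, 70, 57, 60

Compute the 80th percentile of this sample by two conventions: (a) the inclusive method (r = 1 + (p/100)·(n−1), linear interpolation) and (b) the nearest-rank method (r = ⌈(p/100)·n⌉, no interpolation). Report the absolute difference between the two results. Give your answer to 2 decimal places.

Sorted: 52, 56, 57, 58, 60, 61, 64, 68, 69, 70, 71, 76, 79, 82, 83, 89, 92, 94, 95.
n = 19.
(a) r = 15.4; between ranks 15 (83) and 16 (89): 85.4.
(b) the nearest-rank method: rank 16 → 89.
|85.4 − 89| = 3.6.

3.60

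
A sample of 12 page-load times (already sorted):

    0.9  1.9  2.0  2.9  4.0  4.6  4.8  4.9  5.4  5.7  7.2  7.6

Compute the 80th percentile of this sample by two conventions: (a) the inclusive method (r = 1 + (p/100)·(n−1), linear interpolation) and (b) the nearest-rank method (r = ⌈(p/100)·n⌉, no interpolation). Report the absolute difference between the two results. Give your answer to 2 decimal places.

n = 12.
(a) r = 9.8; between ranks 9 (5.4) and 10 (5.7): 5.64.
(b) the nearest-rank method: rank 10 → 5.7.
|5.64 − 5.7| = 0.06.

0.06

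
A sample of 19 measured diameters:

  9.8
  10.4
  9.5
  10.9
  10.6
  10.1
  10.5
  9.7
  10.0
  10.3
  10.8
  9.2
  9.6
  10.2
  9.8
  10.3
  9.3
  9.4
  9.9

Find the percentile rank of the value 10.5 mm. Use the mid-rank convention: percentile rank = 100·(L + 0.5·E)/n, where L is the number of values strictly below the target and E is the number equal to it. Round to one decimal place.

Sorted: 9.2, 9.3, 9.4, 9.5, 9.6, 9.7, 9.8, 9.8, 9.9, 10.0, 10.1, 10.2, 10.3, 10.3, 10.4, 10.5, 10.6, 10.8, 10.9.
Count below 10.5: L = 15; count equal: E = 1; n = 19.
Percentile rank = 100·(15 + 0.5·1)/19 = 100·15.5/19 = 81.58.

81.6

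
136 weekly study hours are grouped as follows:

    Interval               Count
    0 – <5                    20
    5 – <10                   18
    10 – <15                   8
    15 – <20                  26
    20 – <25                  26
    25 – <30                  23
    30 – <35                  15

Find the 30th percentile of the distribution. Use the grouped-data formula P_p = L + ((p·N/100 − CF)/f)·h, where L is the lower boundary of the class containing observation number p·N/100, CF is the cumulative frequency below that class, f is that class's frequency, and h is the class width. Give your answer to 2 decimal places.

N = 136; target position k = 30/100 · 136 = 40.8.
Cumulative frequencies: 20, 38, 46, 72, 98, 121, 136.
Observation 40.8 falls in the class 10 – <15.
L = 10, CF = 38, f = 8, h = 5.
P30 = 10 + ((40.8 − 38)/8)·5 = 10 + 1.75 = 11.75.

11.75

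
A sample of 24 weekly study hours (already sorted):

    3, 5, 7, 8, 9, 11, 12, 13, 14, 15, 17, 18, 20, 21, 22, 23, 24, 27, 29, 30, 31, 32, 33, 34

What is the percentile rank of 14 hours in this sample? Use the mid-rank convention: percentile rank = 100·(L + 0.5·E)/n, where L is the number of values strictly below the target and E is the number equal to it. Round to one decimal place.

Count below 14: L = 8; count equal: E = 1; n = 24.
Percentile rank = 100·(8 + 0.5·1)/24 = 100·8.5/24 = 35.42.

35.4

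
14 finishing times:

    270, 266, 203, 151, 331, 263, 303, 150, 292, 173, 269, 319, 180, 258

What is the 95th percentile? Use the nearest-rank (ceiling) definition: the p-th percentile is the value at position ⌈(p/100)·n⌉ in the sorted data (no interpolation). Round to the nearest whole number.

331

Sorted: 150, 151, 173, 180, 203, 258, 263, 266, 269, 270, 292, 303, 319, 331.
n = 14.
Position = ⌈95/100 · 14⌉ = ⌈13.3⌉ = 14.
The value at rank 14 is 331.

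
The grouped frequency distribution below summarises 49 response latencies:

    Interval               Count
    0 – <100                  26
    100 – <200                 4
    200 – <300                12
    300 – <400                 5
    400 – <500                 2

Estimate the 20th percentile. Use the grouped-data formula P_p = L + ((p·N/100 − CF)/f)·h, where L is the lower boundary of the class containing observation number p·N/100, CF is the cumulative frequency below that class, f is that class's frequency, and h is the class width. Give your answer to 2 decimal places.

37.69

N = 49; target position k = 20/100 · 49 = 9.8.
Cumulative frequencies: 26, 30, 42, 47, 49.
Observation 9.8 falls in the class 0 – <100.
L = 0, CF = 0, f = 26, h = 100.
P20 = 0 + ((9.8 − 0)/26)·100 = 0 + 37.6923 = 37.6923.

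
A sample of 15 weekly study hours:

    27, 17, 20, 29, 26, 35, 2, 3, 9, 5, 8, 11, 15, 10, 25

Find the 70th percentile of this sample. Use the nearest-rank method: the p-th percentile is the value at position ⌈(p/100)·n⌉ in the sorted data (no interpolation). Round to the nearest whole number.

Sorted: 2, 3, 5, 8, 9, 10, 11, 15, 17, 20, 25, 26, 27, 29, 35.
n = 15.
Position = ⌈70/100 · 15⌉ = ⌈10.5⌉ = 11.
The value at rank 11 is 25.

25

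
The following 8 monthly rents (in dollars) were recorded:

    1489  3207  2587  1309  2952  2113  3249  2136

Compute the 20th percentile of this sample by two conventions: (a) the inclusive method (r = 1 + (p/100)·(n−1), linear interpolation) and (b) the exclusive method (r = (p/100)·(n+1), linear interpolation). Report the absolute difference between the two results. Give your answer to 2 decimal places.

Sorted: 1309, 1489, 2113, 2136, 2587, 2952, 3207, 3249.
n = 8.
(a) r = 2.4; between ranks 2 (1489) and 3 (2113): 1738.6.
(b) r = 1.8; between ranks 1 (1309) and 2 (1489): 1453.
|1738.6 − 1453| = 285.6.

285.60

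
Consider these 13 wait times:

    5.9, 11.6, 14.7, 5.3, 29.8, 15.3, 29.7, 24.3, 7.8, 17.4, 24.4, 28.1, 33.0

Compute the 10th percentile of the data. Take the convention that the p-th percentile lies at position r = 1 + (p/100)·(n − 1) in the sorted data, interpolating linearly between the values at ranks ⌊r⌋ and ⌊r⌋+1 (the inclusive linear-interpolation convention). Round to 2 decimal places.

6.28

Sorted: 5.3, 5.9, 7.8, 11.6, 14.7, 15.3, 17.4, 24.3, 24.4, 28.1, 29.7, 29.8, 33.0.
n = 13.
r = 1 + (10/100)·(13 − 1) = 1 + 1.2 = 2.2.
Rank 2 is 5.9 and rank 3 is 7.8.
Interpolate: 5.9 + 0.2·(7.8 − 5.9) = 5.9 + 0.2·1.9 = 6.28.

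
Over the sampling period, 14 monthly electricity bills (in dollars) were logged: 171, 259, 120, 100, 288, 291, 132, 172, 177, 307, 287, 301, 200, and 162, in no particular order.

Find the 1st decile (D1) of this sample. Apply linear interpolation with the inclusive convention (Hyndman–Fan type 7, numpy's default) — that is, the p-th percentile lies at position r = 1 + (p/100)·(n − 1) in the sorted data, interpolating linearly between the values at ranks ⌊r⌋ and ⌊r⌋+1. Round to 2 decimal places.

123.60

Sorted: 100, 120, 132, 162, 171, 172, 177, 200, 259, 287, 288, 291, 301, 307.
n = 14.
r = 1 + (10/100)·(14 − 1) = 1 + 1.3 = 2.3.
Rank 2 is 120 and rank 3 is 132.
Interpolate: 120 + 0.3·(132 − 120) = 120 + 0.3·12 = 123.6.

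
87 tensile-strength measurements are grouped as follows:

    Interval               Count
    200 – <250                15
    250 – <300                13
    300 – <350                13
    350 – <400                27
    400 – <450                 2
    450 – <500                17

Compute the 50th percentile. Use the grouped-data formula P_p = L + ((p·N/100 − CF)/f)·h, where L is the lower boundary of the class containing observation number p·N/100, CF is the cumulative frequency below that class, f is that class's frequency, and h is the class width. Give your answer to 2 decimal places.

N = 87; target position k = 50/100 · 87 = 43.5.
Cumulative frequencies: 15, 28, 41, 68, 70, 87.
Observation 43.5 falls in the class 350 – <400.
L = 350, CF = 41, f = 27, h = 50.
P50 = 350 + ((43.5 − 41)/27)·50 = 350 + 4.62963 = 354.63.

354.63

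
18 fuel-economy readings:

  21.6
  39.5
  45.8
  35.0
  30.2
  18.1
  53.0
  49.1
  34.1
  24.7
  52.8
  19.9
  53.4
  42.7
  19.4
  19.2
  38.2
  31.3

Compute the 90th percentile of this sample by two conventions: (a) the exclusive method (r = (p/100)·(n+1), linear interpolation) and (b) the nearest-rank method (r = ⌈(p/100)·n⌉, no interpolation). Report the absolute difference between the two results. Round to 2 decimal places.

0.04

Sorted: 18.1, 19.2, 19.4, 19.9, 21.6, 24.7, 30.2, 31.3, 34.1, 35.0, 38.2, 39.5, 42.7, 45.8, 49.1, 52.8, 53.0, 53.4.
n = 18.
(a) r = 17.1; between ranks 17 (53.0) and 18 (53.4): 53.04.
(b) the nearest-rank method: rank 17 → 53.
|53.04 − 53| = 0.04.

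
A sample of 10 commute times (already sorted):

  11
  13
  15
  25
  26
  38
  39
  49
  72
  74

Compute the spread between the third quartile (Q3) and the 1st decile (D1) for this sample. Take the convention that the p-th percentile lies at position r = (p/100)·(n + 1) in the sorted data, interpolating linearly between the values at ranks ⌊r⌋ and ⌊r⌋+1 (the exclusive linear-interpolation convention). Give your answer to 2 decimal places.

43.55

n = 10.
P10: r = 1.1; ranks 1–2 are 11, 13; interpolating gives 11.2.
P75: r = 8.25; ranks 8–9 are 49, 72; interpolating gives 54.75.
Difference: 54.75 − 11.2 = 43.55.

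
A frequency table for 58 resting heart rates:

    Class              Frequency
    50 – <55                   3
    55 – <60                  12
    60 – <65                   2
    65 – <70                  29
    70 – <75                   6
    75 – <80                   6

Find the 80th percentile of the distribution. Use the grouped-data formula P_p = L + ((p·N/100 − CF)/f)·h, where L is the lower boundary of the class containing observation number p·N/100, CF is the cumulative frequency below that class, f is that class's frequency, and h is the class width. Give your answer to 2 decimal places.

N = 58; target position k = 80/100 · 58 = 46.4.
Cumulative frequencies: 3, 15, 17, 46, 52, 58.
Observation 46.4 falls in the class 70 – <75.
L = 70, CF = 46, f = 6, h = 5.
P80 = 70 + ((46.4 − 46)/6)·5 = 70 + 0.333333 = 70.3333.

70.33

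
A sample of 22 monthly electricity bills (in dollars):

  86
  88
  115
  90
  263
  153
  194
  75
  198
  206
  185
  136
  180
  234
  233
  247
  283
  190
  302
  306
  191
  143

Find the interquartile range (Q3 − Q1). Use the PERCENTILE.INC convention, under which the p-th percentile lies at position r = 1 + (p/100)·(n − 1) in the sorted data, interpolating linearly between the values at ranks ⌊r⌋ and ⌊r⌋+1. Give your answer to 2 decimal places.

Sorted: 75, 86, 88, 90, 115, 136, 143, 153, 180, 185, 190, 191, 194, 198, 206, 233, 234, 247, 263, 283, 302, 306.
n = 22.
P25: r = 6.25; ranks 6–7 are 136, 143; interpolating gives 137.75.
P75: r = 16.75; ranks 16–17 are 233, 234; interpolating gives 233.75.
Difference: 233.75 − 137.75 = 96.

96.00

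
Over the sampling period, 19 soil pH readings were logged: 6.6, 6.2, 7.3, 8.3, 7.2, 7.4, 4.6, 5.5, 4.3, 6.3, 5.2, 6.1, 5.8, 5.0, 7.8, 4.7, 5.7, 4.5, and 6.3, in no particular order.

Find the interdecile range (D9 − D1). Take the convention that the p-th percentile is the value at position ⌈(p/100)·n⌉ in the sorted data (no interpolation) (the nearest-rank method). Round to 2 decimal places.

Sorted: 4.3, 4.5, 4.6, 4.7, 5.0, 5.2, 5.5, 5.7, 5.8, 6.1, 6.2, 6.3, 6.3, 6.6, 7.2, 7.3, 7.4, 7.8, 8.3.
n = 19.
P10: rank ⌈10/100·19⌉ = 2 → 4.5.
P90: rank ⌈90/100·19⌉ = 18 → 7.8.
Difference: 7.8 − 4.5 = 3.3.

3.30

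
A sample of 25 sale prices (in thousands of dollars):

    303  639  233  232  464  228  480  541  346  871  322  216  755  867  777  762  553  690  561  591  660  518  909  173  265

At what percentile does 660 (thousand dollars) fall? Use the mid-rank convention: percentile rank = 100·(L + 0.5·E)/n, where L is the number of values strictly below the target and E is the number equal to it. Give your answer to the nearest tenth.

Sorted: 173, 216, 228, 232, 233, 265, 303, 322, 346, 464, 480, 518, 541, 553, 561, 591, 639, 660, 690, 755, 762, 777, 867, 871, 909.
Count below 660: L = 17; count equal: E = 1; n = 25.
Percentile rank = 100·(17 + 0.5·1)/25 = 100·17.5/25 = 70.

70.0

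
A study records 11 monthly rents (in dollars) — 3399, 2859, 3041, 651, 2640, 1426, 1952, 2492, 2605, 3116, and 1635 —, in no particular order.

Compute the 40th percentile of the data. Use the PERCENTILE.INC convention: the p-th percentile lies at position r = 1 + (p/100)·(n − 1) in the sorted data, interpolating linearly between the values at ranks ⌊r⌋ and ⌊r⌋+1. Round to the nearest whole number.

Sorted: 651, 1426, 1635, 1952, 2492, 2605, 2640, 2859, 3041, 3116, 3399.
n = 11.
r = 1 + (40/100)·(11 − 1) = 1 + 4 = 5.
r is an integer, so P40 is the value at rank 5: 2492.

2492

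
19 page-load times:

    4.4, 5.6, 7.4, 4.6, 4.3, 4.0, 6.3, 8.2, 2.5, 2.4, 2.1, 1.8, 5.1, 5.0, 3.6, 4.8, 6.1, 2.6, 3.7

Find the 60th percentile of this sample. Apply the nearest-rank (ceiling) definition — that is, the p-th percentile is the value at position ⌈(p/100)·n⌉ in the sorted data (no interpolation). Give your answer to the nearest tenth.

4.8

Sorted: 1.8, 2.1, 2.4, 2.5, 2.6, 3.6, 3.7, 4.0, 4.3, 4.4, 4.6, 4.8, 5.0, 5.1, 5.6, 6.1, 6.3, 7.4, 8.2.
n = 19.
Position = ⌈60/100 · 19⌉ = ⌈11.4⌉ = 12.
The value at rank 12 is 4.8.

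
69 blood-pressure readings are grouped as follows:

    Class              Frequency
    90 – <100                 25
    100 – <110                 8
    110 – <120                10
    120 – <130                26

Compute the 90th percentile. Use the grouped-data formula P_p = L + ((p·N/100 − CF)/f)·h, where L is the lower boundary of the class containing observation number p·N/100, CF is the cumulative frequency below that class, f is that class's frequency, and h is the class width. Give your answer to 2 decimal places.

127.35

N = 69; target position k = 90/100 · 69 = 62.1.
Cumulative frequencies: 25, 33, 43, 69.
Observation 62.1 falls in the class 120 – <130.
L = 120, CF = 43, f = 26, h = 10.
P90 = 120 + ((62.1 − 43)/26)·10 = 120 + 7.34615 = 127.346.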